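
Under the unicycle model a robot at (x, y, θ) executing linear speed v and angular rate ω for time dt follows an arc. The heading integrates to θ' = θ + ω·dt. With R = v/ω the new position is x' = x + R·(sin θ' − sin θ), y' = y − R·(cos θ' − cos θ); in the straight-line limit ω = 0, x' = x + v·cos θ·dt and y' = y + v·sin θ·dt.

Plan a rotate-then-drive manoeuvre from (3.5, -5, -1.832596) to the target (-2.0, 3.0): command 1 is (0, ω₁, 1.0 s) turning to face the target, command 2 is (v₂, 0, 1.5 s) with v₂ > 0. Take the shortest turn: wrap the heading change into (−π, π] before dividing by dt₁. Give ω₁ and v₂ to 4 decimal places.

heading to target = atan2(3−-5, -2−3.5) = 2.1731
Δθ = wrap(2.1731 − -1.8326) = -2.2775; ω₁ = Δθ/dt₁ = -2.2775
distance = √((-2−3.5)² + (3−-5)²) = 9.7082; v₂ = distance/dt₂ = 6.4722

ω₁ = -2.2775, v₂ = 6.4722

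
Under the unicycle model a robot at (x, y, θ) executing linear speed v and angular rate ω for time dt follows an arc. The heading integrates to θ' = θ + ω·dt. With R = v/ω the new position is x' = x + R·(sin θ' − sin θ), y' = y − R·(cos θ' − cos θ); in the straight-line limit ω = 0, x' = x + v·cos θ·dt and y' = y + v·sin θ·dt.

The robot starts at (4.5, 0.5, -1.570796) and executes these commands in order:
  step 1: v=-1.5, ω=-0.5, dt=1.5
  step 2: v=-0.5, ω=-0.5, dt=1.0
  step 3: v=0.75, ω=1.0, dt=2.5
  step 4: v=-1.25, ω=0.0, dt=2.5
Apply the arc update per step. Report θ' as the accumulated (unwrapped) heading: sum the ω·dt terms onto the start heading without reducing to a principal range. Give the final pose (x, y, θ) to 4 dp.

(2.7557, 2.3742, -0.3208)

step 1: θ'=-2.3208 (R=3.0000) → pose (5.3049, 2.5449, -2.3208)
step 2: θ'=-2.8208 (R=1.0000) → pose (5.7213, 2.8123, -2.8208)
step 3: θ'=-0.3208 (R=0.7500) → pose (5.7213, 1.3888, -0.3208)
step 4: θ'=-0.3208 (straight) → pose (2.7557, 2.3742, -0.3208)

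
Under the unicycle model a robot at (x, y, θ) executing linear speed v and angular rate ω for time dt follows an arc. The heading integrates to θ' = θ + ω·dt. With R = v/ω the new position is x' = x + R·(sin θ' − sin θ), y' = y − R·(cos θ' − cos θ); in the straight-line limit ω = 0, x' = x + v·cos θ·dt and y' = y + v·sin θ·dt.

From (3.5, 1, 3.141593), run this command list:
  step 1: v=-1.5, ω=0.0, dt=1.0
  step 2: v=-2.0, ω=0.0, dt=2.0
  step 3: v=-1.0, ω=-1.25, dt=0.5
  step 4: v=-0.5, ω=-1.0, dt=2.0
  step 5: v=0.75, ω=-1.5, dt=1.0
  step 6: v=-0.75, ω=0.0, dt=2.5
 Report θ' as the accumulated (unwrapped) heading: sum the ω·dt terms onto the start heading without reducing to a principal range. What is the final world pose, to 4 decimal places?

step 1: θ'=3.1416 (straight) → pose (5.0000, 1.0000, 3.1416)
step 2: θ'=3.1416 (straight) → pose (9.0000, 1.0000, 3.1416)
step 3: θ'=2.5166 (R=0.8000) → pose (9.4681, 0.8488, 2.5166)
step 4: θ'=0.5166 (R=0.5000) → pose (9.4225, 0.0085, 0.5166)
step 5: θ'=-0.9834 (R=-0.5000) → pose (10.0856, -0.1491, -0.9834)
step 6: θ'=-0.9834 (straight) → pose (9.0465, 1.4116, -0.9834)

(9.0465, 1.4116, -0.9834)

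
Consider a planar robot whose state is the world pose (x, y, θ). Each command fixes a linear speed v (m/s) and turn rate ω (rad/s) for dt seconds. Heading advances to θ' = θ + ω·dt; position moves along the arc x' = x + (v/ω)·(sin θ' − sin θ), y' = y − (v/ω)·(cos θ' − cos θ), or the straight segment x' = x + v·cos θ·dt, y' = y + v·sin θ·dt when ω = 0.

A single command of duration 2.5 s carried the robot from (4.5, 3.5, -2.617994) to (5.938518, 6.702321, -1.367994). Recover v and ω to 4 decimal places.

v = -1.5000, ω = 0.5000

Δθ = -1.367994 − -2.617994 = 1.250000
ω = Δθ/dt = 1.250000/2.5 = 0.5000
R = −Δy/(cos θ' − cos θ) = -3.0000
v = R·ω = -3.0000·0.5000 = -1.5000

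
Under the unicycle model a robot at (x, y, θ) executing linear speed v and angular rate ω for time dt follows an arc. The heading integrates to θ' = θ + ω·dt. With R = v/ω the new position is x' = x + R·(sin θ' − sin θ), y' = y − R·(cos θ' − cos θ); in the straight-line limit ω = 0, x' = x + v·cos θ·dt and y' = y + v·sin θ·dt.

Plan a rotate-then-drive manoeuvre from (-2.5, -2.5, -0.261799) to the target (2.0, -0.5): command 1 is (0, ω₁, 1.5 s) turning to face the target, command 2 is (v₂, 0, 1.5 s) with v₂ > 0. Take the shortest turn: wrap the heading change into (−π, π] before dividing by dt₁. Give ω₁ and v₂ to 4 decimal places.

heading to target = atan2(-0.5−-2.5, 2−-2.5) = 0.4182
Δθ = wrap(0.4182 − -0.2618) = 0.6800; ω₁ = Δθ/dt₁ = 0.4533
distance = √((2−-2.5)² + (-0.5−-2.5)²) = 4.9244; v₂ = distance/dt₂ = 3.2830

ω₁ = 0.4533, v₂ = 3.2830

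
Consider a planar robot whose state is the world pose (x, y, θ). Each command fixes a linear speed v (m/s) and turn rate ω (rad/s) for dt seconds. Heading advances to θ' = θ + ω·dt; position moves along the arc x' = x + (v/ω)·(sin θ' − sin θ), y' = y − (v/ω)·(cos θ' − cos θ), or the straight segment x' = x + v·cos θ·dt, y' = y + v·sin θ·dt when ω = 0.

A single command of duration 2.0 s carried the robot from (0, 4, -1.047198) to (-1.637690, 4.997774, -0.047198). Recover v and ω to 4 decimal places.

Δθ = -0.047198 − -1.047198 = 1.000000
ω = Δθ/dt = 1.000000/2.0 = 0.5000
R = Δx/(sin θ' − sin θ) = -2.0000
v = R·ω = -2.0000·0.5000 = -1.0000

v = -1.0000, ω = 0.5000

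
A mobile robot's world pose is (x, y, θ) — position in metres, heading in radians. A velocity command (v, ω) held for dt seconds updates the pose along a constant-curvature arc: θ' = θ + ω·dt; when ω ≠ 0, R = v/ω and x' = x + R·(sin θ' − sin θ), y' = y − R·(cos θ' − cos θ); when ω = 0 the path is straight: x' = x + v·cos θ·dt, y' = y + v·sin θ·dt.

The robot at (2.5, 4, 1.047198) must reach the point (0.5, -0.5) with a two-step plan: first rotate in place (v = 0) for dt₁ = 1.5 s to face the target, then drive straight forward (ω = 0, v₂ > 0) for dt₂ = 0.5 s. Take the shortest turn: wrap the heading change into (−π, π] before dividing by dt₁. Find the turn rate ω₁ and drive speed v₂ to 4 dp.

ω₁ = -2.0241, v₂ = 9.8489

heading to target = atan2(-0.5−4, 0.5−2.5) = -1.9890
Δθ = wrap(-1.9890 − 1.0472) = -3.0362; ω₁ = Δθ/dt₁ = -2.0241
distance = √((0.5−2.5)² + (-0.5−4)²) = 4.9244; v₂ = distance/dt₂ = 9.8489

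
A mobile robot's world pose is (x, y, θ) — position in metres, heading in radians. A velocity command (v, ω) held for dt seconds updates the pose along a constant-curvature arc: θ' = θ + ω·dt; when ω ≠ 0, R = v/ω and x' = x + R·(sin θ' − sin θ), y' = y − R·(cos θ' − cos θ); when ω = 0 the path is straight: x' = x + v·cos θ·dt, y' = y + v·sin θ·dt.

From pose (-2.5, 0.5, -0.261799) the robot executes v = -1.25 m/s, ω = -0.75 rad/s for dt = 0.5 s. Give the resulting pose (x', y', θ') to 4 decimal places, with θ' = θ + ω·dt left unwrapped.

(-3.0597, 0.7699, -0.6368)

θ' = -0.2618 + -0.75·0.5 = -0.6368
R = v/ω = -1.25/-0.75 = 1.6667
x' = -2.5 + 1.6667·(sin -0.6368 − sin -0.2618) = -3.0597
y' = 0.5 − 1.6667·(cos -0.6368 − cos -0.2618) = 0.7699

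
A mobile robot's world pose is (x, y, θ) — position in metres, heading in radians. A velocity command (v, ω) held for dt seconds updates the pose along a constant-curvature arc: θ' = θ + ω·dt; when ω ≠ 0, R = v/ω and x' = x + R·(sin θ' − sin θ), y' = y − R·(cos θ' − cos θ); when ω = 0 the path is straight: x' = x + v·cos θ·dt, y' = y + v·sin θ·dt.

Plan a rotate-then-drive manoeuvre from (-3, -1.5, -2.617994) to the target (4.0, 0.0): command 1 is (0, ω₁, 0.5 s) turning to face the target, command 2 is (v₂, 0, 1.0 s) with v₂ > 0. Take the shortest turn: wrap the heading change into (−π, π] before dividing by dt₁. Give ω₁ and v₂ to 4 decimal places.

heading to target = atan2(0−-1.5, 4−-3) = 0.2111
Δθ = wrap(0.2111 − -2.6180) = 2.8291; ω₁ = Δθ/dt₁ = 5.6582
distance = √((4−-3)² + (0−-1.5)²) = 7.1589; v₂ = distance/dt₂ = 7.1589

ω₁ = 5.6582, v₂ = 7.1589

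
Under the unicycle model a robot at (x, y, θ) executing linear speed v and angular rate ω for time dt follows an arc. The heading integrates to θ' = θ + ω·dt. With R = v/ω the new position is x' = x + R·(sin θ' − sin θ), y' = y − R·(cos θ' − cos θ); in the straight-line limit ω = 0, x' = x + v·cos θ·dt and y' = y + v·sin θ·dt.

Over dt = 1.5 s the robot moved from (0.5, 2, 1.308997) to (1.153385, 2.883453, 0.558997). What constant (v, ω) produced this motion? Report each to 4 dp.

Δθ = 0.558997 − 1.308997 = -0.750000
ω = Δθ/dt = -0.750000/1.5 = -0.5000
R = −Δy/(cos θ' − cos θ) = -1.5000
v = R·ω = -1.5000·-0.5000 = 0.7500

v = 0.7500, ω = -0.5000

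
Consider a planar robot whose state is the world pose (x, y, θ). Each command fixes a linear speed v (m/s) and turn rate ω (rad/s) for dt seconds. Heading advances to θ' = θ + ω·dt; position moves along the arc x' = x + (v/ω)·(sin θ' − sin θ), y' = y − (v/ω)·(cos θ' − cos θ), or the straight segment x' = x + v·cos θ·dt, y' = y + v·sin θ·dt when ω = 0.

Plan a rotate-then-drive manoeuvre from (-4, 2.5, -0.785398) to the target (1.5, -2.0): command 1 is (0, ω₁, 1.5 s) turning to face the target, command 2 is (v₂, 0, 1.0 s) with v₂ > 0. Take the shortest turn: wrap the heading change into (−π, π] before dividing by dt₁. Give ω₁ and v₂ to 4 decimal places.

ω₁ = 0.0664, v₂ = 7.1063

heading to target = atan2(-2−2.5, 1.5−-4) = -0.6857
Δθ = wrap(-0.6857 − -0.7854) = 0.0997; ω₁ = Δθ/dt₁ = 0.0664
distance = √((1.5−-4)² + (-2−2.5)²) = 7.1063; v₂ = distance/dt₂ = 7.1063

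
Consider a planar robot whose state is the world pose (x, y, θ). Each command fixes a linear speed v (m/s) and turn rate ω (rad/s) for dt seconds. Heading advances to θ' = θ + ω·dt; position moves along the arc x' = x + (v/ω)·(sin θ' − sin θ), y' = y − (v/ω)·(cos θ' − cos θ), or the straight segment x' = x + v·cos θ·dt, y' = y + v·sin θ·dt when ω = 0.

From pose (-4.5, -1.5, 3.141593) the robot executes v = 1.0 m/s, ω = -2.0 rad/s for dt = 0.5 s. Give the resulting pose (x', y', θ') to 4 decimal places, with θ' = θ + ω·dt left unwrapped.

θ' = 3.1416 + -2.0·0.5 = 2.1416
R = v/ω = 1.0/-2.0 = -0.5000
x' = -4.5 + -0.5000·(sin 2.1416 − sin 3.1416) = -4.9207
y' = -1.5 − -0.5000·(cos 2.1416 − cos 3.1416) = -1.2702

(-4.9207, -1.2702, 2.1416)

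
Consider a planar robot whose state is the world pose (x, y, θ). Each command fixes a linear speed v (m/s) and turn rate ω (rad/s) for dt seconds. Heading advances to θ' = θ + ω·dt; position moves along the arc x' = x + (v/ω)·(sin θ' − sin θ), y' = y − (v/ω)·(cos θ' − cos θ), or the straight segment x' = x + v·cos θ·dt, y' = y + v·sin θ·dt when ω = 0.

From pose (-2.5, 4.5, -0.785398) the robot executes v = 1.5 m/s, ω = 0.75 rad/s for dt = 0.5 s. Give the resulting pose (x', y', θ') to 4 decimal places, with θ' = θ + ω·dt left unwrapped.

θ' = -0.7854 + 0.75·0.5 = -0.4104
R = v/ω = 1.5/0.75 = 2.0000
x' = -2.5 + 2.0000·(sin -0.4104 − sin -0.7854) = -1.8837
y' = 4.5 − 2.0000·(cos -0.4104 − cos -0.7854) = 4.0803

(-1.8837, 4.0803, -0.4104)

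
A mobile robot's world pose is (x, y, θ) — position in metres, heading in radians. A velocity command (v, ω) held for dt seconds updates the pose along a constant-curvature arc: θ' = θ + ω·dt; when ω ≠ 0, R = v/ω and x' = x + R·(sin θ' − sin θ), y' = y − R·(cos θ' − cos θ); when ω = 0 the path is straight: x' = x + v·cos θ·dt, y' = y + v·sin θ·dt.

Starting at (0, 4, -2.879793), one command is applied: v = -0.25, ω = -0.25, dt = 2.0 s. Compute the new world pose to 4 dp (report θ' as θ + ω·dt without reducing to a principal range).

(0.4948, 4.0058, -3.3798)

θ' = -2.8798 + -0.25·2.0 = -3.3798
R = v/ω = -0.25/-0.25 = 1.0000
x' = 0 + 1.0000·(sin -3.3798 − sin -2.8798) = 0.4948
y' = 4 − 1.0000·(cos -3.3798 − cos -2.8798) = 4.0058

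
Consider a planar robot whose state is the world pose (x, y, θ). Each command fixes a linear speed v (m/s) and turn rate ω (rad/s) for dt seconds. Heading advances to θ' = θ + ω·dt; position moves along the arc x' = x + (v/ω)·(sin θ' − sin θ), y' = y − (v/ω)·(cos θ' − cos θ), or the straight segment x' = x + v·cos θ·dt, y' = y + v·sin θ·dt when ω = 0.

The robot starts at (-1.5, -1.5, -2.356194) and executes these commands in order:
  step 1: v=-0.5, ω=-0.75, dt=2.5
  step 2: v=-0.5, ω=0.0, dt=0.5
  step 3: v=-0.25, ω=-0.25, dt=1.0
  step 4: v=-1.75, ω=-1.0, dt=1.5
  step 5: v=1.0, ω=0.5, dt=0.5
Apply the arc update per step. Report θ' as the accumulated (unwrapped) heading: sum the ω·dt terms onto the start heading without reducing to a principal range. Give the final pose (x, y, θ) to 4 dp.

(-0.9640, -3.9834, -5.7312)

step 1: θ'=-4.2312 (R=0.6667) → pose (-0.4376, -1.6628, -4.2312)
step 2: θ'=-4.2312 (straight) → pose (-0.3219, -1.8845, -4.2312)
step 3: θ'=-4.4812 (R=1.0000) → pose (-0.2350, -2.1182, -4.4812)
step 4: θ'=-5.9812 (R=1.7500) → pose (-1.4179, -4.1900, -5.9812)
step 5: θ'=-5.7312 (R=2.0000) → pose (-0.9640, -3.9834, -5.7312)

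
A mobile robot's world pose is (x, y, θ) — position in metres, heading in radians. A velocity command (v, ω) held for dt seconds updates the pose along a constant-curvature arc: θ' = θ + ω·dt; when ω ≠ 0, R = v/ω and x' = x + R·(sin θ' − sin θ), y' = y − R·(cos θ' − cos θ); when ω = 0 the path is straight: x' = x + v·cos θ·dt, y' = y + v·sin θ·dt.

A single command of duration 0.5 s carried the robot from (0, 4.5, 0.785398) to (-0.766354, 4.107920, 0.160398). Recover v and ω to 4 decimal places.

v = -1.7500, ω = -1.2500

Δθ = 0.160398 − 0.785398 = -0.625000
ω = Δθ/dt = -0.625000/0.5 = -1.2500
R = Δx/(sin θ' − sin θ) = 1.4000
v = R·ω = 1.4000·-1.2500 = -1.7500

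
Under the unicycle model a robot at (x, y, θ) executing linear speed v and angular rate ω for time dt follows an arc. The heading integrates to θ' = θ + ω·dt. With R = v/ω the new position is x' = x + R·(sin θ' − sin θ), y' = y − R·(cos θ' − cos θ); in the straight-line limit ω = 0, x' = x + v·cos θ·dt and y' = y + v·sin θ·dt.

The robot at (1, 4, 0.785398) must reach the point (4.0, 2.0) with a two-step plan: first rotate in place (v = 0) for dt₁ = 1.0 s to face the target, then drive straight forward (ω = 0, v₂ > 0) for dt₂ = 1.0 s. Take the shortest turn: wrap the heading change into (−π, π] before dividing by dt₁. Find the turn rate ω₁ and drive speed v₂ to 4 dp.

heading to target = atan2(2−4, 4−1) = -0.5880
Δθ = wrap(-0.5880 − 0.7854) = -1.3734; ω₁ = Δθ/dt₁ = -1.3734
distance = √((4−1)² + (2−4)²) = 3.6056; v₂ = distance/dt₂ = 3.6056

ω₁ = -1.3734, v₂ = 3.6056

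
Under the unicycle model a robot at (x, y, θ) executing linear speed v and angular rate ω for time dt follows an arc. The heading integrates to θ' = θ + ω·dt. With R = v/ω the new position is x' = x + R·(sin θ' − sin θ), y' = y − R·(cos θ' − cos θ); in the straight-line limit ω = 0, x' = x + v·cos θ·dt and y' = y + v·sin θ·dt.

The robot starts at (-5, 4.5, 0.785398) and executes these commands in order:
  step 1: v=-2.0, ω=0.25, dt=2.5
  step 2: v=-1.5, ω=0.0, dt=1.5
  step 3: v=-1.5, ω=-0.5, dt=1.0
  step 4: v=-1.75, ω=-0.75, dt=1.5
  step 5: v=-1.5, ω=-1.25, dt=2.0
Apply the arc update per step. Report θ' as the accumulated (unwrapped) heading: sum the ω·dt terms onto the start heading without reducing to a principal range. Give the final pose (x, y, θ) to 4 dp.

step 1: θ'=1.4104 (R=-8.0000) → pose (-7.2405, 0.1208, 1.4104)
step 2: θ'=1.4104 (straight) → pose (-7.5998, -2.1003, 1.4104)
step 3: θ'=0.9104 (R=3.0000) → pose (-8.1921, -3.4614, 0.9104)
step 4: θ'=-0.2146 (R=2.3333) → pose (-10.5317, -4.3099, -0.2146)
step 5: θ'=-2.7146 (R=1.2000) → pose (-10.7731, -2.0452, -2.7146)

(-10.7731, -2.0452, -2.7146)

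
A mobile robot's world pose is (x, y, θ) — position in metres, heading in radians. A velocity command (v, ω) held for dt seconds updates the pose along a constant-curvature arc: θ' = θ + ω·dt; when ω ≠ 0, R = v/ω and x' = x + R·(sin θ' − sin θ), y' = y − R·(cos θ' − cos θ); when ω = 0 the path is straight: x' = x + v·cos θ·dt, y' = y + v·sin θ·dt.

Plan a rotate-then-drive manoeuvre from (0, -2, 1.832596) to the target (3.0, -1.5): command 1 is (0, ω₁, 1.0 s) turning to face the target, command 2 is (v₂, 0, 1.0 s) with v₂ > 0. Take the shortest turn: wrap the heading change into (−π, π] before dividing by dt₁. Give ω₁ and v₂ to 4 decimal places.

heading to target = atan2(-1.5−-2, 3−0) = 0.1651
Δθ = wrap(0.1651 − 1.8326) = -1.6674; ω₁ = Δθ/dt₁ = -1.6674
distance = √((3−0)² + (-1.5−-2)²) = 3.0414; v₂ = distance/dt₂ = 3.0414

ω₁ = -1.6674, v₂ = 3.0414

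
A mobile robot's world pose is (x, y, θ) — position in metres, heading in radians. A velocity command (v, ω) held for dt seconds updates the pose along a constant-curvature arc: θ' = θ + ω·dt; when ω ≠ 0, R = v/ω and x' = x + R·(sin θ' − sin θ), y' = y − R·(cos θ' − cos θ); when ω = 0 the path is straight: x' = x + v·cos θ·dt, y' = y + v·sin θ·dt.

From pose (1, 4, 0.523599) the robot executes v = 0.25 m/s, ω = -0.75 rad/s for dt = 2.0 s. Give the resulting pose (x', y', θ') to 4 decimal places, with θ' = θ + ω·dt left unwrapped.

(1.4428, 3.8980, -0.9764)

θ' = 0.5236 + -0.75·2.0 = -0.9764
R = v/ω = 0.25/-0.75 = -0.3333
x' = 1 + -0.3333·(sin -0.9764 − sin 0.5236) = 1.4428
y' = 4 − -0.3333·(cos -0.9764 − cos 0.5236) = 3.8980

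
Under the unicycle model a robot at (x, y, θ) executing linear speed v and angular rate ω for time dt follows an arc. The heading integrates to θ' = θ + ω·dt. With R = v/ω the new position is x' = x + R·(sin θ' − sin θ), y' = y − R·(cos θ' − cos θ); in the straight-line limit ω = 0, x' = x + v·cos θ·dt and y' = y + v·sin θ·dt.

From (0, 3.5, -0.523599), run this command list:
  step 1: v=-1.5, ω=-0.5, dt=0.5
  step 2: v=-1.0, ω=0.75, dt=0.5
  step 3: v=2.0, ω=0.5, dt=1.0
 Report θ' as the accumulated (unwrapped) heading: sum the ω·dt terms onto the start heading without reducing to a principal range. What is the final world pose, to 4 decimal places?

step 1: θ'=-0.7736 (R=3.0000) → pose (-0.5961, 3.9519, -0.7736)
step 2: θ'=-0.3986 (R=-1.3333) → pose (-1.0103, 4.2268, -0.3986)
step 3: θ'=0.1014 (R=4.0000) → pose (0.9472, 3.9338, 0.1014)

(0.9472, 3.9338, 0.1014)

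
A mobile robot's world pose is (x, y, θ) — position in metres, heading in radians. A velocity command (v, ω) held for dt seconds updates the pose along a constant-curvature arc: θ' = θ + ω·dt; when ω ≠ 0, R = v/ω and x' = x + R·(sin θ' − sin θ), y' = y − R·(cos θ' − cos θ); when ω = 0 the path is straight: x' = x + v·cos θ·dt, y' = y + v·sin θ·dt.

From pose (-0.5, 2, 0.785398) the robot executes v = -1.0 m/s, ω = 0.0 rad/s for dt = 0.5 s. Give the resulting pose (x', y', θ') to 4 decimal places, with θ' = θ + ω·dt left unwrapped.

(-0.8536, 1.6464, 0.7854)

θ' = 0.7854 + 0.0·0.5 = 0.7854
ω = 0 → straight: x' = -0.5 + -1.0·cos(0.7854)·0.5 = -0.8536
y' = 2 + -1.0·sin(0.7854)·0.5 = 1.6464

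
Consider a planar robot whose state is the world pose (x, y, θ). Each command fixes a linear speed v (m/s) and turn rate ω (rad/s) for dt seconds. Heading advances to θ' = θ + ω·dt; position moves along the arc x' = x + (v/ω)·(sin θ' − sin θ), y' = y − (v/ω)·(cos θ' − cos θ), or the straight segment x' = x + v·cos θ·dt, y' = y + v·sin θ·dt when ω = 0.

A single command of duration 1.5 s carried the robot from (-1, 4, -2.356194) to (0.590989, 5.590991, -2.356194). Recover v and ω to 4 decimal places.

v = -1.5000, ω = 0.0000

Δθ = -2.356194 − -2.356194 = 0.000000
ω = Δθ/dt = 0.000000/1.5 = 0.0000
ω = 0 → v = (Δx·cos θ + Δy·sin θ)/dt = -1.5000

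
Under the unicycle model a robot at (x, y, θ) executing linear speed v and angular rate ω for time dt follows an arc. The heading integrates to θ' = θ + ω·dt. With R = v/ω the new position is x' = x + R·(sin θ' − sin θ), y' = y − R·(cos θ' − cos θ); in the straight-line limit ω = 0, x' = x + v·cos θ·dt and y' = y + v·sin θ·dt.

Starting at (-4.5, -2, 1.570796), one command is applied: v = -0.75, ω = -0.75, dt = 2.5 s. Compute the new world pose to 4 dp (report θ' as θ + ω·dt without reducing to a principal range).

(-5.7995, -2.9541, -0.3042)

θ' = 1.5708 + -0.75·2.5 = -0.3042
R = v/ω = -0.75/-0.75 = 1.0000
x' = -4.5 + 1.0000·(sin -0.3042 − sin 1.5708) = -5.7995
y' = -2 − 1.0000·(cos -0.3042 − cos 1.5708) = -2.9541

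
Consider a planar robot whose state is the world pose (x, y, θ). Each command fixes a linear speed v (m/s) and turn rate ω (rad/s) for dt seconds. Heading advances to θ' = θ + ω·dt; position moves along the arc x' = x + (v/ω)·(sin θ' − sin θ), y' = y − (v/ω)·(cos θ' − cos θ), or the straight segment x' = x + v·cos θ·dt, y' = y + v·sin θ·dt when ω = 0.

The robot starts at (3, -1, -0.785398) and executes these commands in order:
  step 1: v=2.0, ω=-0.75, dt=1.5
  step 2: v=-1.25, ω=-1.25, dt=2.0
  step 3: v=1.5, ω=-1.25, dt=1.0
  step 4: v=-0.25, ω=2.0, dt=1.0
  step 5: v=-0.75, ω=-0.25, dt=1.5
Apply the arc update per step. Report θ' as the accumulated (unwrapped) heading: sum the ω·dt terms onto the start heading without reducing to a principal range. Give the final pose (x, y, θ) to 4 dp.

(6.8339, -3.4140, -4.0354)

step 1: θ'=-1.9104 (R=-2.6667) → pose (3.6287, -3.7739, -1.9104)
step 2: θ'=-4.4104 (R=1.0000) → pose (5.5264, -3.8096, -4.4104)
step 3: θ'=-5.6604 (R=-1.2000) → pose (5.9721, -2.4780, -5.6604)
step 4: θ'=-3.6604 (R=-0.1250) → pose (5.9830, -2.6881, -3.6604)
step 5: θ'=-4.0354 (R=3.0000) → pose (6.8339, -3.4140, -4.0354)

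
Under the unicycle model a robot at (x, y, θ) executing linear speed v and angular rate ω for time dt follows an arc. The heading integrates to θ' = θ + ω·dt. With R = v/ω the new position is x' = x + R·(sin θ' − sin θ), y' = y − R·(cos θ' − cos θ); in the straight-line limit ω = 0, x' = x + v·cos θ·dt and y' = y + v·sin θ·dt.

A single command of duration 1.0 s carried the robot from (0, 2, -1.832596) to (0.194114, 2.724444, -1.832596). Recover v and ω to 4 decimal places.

v = -0.7500, ω = 0.0000

Δθ = -1.832596 − -1.832596 = 0.000000
ω = Δθ/dt = 0.000000/1.0 = 0.0000
ω = 0 → v = (Δx·cos θ + Δy·sin θ)/dt = -0.7500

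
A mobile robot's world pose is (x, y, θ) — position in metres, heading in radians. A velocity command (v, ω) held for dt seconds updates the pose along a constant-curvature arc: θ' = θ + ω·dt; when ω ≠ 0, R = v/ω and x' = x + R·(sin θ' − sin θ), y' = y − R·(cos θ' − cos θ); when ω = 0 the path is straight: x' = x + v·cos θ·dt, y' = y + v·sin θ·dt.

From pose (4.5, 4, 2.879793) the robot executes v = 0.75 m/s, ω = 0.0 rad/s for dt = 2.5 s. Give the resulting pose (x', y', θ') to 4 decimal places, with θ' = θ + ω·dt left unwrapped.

θ' = 2.8798 + 0.0·2.5 = 2.8798
ω = 0 → straight: x' = 4.5 + 0.75·cos(2.8798)·2.5 = 2.6889
y' = 4 + 0.75·sin(2.8798)·2.5 = 4.4853

(2.6889, 4.4853, 2.8798)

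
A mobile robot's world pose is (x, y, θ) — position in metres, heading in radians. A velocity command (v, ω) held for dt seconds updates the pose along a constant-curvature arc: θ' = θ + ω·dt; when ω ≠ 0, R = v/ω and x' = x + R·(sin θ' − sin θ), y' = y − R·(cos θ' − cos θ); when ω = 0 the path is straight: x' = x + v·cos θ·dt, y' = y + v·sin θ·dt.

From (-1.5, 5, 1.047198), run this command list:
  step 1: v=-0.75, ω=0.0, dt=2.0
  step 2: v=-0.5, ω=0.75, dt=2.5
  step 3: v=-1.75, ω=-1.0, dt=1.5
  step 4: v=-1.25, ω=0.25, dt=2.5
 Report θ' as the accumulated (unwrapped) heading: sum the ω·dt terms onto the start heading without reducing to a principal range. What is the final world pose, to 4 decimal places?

step 1: θ'=1.0472 (straight) → pose (-2.2500, 3.7010, 1.0472)
step 2: θ'=2.9222 (R=-0.6667) → pose (-1.8177, 2.7169, 2.9222)
step 3: θ'=1.4222 (R=1.7500) → pose (-0.4679, 0.7498, 1.4222)
step 4: θ'=2.0472 (R=-5.0000) → pose (0.0337, -2.2834, 2.0472)

(0.0337, -2.2834, 2.0472)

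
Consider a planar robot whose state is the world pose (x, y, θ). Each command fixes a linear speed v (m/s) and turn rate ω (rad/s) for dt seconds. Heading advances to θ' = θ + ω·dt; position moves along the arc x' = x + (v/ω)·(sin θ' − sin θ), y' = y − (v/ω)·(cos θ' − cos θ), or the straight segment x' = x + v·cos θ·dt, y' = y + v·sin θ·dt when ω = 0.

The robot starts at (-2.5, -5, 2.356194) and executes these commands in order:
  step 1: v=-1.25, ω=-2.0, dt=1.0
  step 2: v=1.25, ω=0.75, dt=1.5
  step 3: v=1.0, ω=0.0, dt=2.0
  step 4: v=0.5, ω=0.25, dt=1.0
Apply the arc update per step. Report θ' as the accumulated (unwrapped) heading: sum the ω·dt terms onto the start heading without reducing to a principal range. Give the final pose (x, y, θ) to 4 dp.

(-1.4839, -2.1244, 1.7312)

step 1: θ'=0.3562 (R=0.6250) → pose (-2.7240, -6.0277, 0.3562)
step 2: θ'=1.4812 (R=1.6667) → pose (-1.6452, -4.6148, 1.4812)
step 3: θ'=1.4812 (straight) → pose (-1.4662, -2.6228, 1.4812)
step 4: θ'=1.7312 (R=2.0000) → pose (-1.4839, -2.1244, 1.7312)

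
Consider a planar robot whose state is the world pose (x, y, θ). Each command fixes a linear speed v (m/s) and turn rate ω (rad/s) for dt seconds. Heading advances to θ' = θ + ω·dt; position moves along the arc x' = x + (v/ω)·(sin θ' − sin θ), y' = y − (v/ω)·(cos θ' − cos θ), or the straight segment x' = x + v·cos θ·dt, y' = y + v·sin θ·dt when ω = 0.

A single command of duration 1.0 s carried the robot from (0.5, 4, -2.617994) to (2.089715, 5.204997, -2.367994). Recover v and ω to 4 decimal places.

v = -2.0000, ω = 0.2500

Δθ = -2.367994 − -2.617994 = 0.250000
ω = Δθ/dt = 0.250000/1.0 = 0.2500
R = Δx/(sin θ' − sin θ) = -8.0000
v = R·ω = -8.0000·0.2500 = -2.0000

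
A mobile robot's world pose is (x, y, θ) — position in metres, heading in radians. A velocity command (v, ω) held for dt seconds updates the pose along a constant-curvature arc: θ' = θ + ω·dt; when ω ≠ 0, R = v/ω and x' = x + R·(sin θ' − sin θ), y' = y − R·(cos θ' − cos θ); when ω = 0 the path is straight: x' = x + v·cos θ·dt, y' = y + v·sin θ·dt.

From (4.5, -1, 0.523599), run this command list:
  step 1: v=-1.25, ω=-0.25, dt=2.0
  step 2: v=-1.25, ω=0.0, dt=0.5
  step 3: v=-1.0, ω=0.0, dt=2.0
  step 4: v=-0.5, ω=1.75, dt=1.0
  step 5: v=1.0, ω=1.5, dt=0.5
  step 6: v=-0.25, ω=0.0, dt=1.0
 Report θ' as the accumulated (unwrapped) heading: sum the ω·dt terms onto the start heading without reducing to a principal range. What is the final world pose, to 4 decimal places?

(-0.8424, -1.8094, 2.5236)

step 1: θ'=0.0236 (R=5.0000) → pose (2.1180, -1.6685, 0.0236)
step 2: θ'=0.0236 (straight) → pose (1.4932, -1.6832, 0.0236)
step 3: θ'=0.0236 (straight) → pose (-0.5063, -1.7304, 0.0236)
step 4: θ'=1.7736 (R=-0.2857) → pose (-0.7794, -2.0736, 1.7736)
step 5: θ'=2.5236 (R=0.6667) → pose (-1.0461, -1.6645, 2.5236)
step 6: θ'=2.5236 (straight) → pose (-0.8424, -1.8094, 2.5236)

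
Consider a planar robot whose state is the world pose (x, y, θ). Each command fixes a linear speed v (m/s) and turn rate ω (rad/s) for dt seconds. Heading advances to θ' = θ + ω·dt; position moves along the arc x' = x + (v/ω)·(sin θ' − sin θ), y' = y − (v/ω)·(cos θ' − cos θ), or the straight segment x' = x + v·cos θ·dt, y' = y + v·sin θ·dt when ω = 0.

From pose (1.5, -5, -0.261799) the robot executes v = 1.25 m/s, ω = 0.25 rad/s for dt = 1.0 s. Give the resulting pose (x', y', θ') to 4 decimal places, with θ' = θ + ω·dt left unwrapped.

θ' = -0.2618 + 0.25·1.0 = -0.0118
R = v/ω = 1.25/0.25 = 5.0000
x' = 1.5 + 5.0000·(sin -0.0118 − sin -0.2618) = 2.7351
y' = -5 − 5.0000·(cos -0.0118 − cos -0.2618) = -5.1700

(2.7351, -5.1700, -0.0118)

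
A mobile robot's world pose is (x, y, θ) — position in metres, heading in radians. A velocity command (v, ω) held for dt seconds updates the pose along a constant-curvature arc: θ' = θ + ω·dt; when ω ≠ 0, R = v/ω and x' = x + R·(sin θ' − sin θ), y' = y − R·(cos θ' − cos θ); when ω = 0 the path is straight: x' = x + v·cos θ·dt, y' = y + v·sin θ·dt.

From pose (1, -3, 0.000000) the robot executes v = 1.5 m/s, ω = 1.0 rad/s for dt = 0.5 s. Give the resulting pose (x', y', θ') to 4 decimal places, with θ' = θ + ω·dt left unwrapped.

(1.7191, -2.8164, 0.5000)

θ' = 0.0000 + 1.0·0.5 = 0.5000
R = v/ω = 1.5/1.0 = 1.5000
x' = 1 + 1.5000·(sin 0.5000 − sin 0.0000) = 1.7191
y' = -3 − 1.5000·(cos 0.5000 − cos 0.0000) = -2.8164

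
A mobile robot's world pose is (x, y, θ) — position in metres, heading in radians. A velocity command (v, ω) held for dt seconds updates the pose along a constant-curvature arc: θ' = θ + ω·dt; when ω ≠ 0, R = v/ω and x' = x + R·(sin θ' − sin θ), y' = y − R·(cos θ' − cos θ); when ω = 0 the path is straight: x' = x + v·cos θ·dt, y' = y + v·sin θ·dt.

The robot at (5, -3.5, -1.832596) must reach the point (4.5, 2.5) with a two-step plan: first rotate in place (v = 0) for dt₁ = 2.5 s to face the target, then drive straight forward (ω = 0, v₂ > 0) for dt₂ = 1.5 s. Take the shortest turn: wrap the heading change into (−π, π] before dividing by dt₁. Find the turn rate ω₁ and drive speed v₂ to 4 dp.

ω₁ = -1.1187, v₂ = 4.0139

heading to target = atan2(2.5−-3.5, 4.5−5) = 1.6539
Δθ = wrap(1.6539 − -1.8326) = -2.7967; ω₁ = Δθ/dt₁ = -1.1187
distance = √((4.5−5)² + (2.5−-3.5)²) = 6.0208; v₂ = distance/dt₂ = 4.0139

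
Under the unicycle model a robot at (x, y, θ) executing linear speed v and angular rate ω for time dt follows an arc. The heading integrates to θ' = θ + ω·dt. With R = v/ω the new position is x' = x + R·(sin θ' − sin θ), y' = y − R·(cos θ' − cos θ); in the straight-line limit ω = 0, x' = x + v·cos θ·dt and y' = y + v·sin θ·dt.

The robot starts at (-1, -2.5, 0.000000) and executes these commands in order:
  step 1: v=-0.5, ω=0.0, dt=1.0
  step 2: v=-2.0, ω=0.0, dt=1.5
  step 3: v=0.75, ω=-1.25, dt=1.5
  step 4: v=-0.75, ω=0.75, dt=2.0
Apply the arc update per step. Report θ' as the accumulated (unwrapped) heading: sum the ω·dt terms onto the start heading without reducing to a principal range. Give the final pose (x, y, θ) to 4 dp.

step 1: θ'=0.0000 (straight) → pose (-1.5000, -2.5000, 0.0000)
step 2: θ'=0.0000 (straight) → pose (-4.5000, -2.5000, 0.0000)
step 3: θ'=-1.8750 (R=-0.6000) → pose (-3.9275, -3.2797, -1.8750)
step 4: θ'=-0.3750 (R=-1.0000) → pose (-4.5154, -2.0497, -0.3750)

(-4.5154, -2.0497, -0.3750)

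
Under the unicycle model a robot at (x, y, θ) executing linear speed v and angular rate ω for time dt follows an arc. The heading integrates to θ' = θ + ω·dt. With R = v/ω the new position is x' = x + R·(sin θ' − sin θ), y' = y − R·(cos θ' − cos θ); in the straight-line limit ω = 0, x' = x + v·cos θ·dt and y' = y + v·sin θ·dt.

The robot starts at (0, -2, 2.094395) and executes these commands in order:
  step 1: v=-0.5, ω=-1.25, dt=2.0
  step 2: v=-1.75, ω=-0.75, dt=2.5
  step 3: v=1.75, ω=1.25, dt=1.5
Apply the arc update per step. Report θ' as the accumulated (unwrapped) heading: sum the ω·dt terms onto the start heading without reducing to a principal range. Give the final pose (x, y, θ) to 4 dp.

(-0.8439, -1.1017, -0.4056)

step 1: θ'=-0.4056 (R=0.4000) → pose (-0.5042, -2.5675, -0.4056)
step 2: θ'=-2.2806 (R=2.3333) → pose (-1.3534, 1.0971, -2.2806)
step 3: θ'=-0.4056 (R=1.4000) → pose (-0.8439, -1.1017, -0.4056)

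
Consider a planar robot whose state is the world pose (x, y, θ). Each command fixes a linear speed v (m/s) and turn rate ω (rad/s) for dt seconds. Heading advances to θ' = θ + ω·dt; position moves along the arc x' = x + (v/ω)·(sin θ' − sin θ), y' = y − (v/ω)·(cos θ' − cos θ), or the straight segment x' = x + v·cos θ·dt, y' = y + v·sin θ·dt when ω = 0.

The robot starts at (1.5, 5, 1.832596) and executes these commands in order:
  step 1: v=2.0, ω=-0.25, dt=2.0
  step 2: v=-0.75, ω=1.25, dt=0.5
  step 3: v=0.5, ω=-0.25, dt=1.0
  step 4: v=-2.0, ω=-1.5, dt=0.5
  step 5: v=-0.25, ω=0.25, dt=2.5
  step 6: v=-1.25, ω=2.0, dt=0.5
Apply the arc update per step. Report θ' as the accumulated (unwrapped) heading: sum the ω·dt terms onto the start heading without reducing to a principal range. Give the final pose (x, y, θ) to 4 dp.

step 1: θ'=1.3326 (R=-8.0000) → pose (1.4533, 8.9582, 1.3326)
step 2: θ'=1.9576 (R=-0.6000) → pose (1.4807, 8.5903, 1.9576)
step 3: θ'=1.7076 (R=-2.0000) → pose (1.3516, 9.0720, 1.7076)
step 4: θ'=0.9576 (R=1.3333) → pose (1.1211, 8.1228, 0.9576)
step 5: θ'=1.5826 (R=-1.0000) → pose (0.9390, 7.5356, 1.5826)
step 6: θ'=2.5826 (R=-0.6250) → pose (1.2325, 7.0131, 2.5826)

(1.2325, 7.0131, 2.5826)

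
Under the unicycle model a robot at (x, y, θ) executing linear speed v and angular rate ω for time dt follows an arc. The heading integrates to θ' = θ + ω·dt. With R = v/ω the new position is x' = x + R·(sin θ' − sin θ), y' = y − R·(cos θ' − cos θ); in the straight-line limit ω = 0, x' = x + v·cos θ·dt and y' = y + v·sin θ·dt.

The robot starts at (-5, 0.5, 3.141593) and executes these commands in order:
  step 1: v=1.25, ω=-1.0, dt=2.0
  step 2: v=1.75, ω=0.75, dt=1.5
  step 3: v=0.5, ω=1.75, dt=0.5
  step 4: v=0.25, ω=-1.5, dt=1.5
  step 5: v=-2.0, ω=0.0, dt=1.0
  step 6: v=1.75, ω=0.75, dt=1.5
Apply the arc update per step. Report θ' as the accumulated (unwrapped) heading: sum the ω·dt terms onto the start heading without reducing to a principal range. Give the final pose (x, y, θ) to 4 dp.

(-7.7829, 6.0265, 2.0166)

step 1: θ'=1.1416 (R=-1.2500) → pose (-6.1366, 2.2702, 1.1416)
step 2: θ'=2.2666 (R=2.3333) → pose (-6.4674, 4.7369, 2.2666)
step 3: θ'=3.1416 (R=0.2857) → pose (-6.6867, 4.8394, 3.1416)
step 4: θ'=0.8916 (R=-0.1667) → pose (-6.8164, 5.1108, 0.8916)
step 5: θ'=0.8916 (straight) → pose (-8.0727, 3.5546, 0.8916)
step 6: θ'=2.0166 (R=2.3333) → pose (-7.7829, 6.0265, 2.0166)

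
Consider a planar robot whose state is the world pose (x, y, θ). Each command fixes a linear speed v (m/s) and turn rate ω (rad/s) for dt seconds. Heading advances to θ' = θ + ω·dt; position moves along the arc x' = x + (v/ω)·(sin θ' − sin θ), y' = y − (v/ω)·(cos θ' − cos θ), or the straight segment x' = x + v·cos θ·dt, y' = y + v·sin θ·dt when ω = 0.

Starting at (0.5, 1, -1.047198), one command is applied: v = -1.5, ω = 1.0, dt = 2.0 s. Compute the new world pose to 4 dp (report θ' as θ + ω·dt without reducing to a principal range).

θ' = -1.0472 + 1.0·2.0 = 0.9528
R = v/ω = -1.5/1.0 = -1.5000
x' = 0.5 + -1.5000·(sin 0.9528 − sin -1.0472) = -2.0216
y' = 1 − -1.5000·(cos 0.9528 − cos -1.0472) = 1.1191

(-2.0216, 1.1191, 0.9528)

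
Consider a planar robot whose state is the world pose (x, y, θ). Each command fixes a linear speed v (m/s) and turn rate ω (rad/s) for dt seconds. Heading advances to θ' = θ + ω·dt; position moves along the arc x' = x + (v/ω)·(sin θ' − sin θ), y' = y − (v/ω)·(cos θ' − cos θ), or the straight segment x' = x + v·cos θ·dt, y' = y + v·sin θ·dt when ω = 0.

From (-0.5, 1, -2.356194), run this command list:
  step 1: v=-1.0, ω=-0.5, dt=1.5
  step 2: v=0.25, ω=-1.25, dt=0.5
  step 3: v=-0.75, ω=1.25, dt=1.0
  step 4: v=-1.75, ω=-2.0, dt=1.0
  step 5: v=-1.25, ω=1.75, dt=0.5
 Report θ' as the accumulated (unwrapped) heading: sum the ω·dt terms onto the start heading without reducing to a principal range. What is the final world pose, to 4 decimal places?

step 1: θ'=-3.1062 (R=2.0000) → pose (0.8434, 1.5845, -3.1062)
step 2: θ'=-3.7312 (R=-0.2000) → pose (0.7251, 1.6182, -3.7312)
step 3: θ'=-2.4812 (R=-0.6000) → pose (1.4268, 1.6430, -2.4812)
step 4: θ'=-4.4812 (R=0.8750) → pose (2.8153, 1.1525, -4.4812)
step 5: θ'=-3.6062 (R=-0.7143) → pose (3.1905, 0.6776, -3.6062)

(3.1905, 0.6776, -3.6062)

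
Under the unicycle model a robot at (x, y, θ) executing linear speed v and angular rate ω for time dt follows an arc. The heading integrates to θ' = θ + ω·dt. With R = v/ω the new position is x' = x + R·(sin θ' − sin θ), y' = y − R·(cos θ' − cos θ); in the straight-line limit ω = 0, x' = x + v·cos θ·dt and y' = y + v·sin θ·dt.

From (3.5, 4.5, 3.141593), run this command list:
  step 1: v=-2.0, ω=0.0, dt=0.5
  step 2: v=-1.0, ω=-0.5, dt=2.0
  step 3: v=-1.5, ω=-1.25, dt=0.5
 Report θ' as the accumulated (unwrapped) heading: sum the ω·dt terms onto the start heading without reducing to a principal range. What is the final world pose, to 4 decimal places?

(6.3714, 2.8672, 1.5166)

step 1: θ'=3.1416 (straight) → pose (4.5000, 4.5000, 3.1416)
step 2: θ'=2.1416 (R=2.0000) → pose (6.1829, 3.5806, 2.1416)
step 3: θ'=1.5166 (R=1.2000) → pose (6.3714, 2.8672, 1.5166)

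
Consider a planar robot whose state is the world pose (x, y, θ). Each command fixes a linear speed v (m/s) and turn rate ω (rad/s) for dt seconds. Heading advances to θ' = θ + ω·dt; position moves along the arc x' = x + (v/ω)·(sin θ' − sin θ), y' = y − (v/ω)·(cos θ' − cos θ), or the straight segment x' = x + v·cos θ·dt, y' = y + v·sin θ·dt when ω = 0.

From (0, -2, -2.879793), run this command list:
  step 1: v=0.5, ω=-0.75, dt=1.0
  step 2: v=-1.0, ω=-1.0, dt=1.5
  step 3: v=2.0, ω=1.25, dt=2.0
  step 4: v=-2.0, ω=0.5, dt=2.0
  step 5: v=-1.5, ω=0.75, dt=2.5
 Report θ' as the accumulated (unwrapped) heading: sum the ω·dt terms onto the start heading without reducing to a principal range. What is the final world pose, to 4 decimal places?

(-2.7343, 4.1199, 0.2452)

step 1: θ'=-3.6298 (R=-0.6667) → pose (-0.4852, -1.9448, -3.6298)
step 2: θ'=-5.1298 (R=1.0000) → pose (-0.0401, -3.2334, -5.1298)
step 3: θ'=-2.6298 (R=1.6000) → pose (-2.2864, -1.1898, -2.6298)
step 4: θ'=-1.6298 (R=-4.0000) → pose (-0.2523, 2.0618, -1.6298)
step 5: θ'=0.2452 (R=-2.0000) → pose (-2.7343, 4.1199, 0.2452)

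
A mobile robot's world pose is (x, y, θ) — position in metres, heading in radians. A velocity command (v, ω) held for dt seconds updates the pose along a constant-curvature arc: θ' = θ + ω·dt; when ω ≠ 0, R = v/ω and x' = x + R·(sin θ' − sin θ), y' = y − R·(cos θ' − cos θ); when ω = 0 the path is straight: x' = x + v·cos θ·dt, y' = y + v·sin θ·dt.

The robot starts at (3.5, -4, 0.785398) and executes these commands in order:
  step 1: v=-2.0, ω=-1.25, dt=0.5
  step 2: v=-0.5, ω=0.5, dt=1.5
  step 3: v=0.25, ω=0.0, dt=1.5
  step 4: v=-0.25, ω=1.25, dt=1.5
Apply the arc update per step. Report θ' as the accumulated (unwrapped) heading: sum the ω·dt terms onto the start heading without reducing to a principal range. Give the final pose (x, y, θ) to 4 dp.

(2.3124, -4.8358, 2.7854)

step 1: θ'=0.1604 (R=1.6000) → pose (2.6242, -4.4481, 0.1604)
step 2: θ'=0.9104 (R=-1.0000) → pose (1.9941, -4.8218, 0.9104)
step 3: θ'=0.9104 (straight) → pose (2.2242, -4.5257, 0.9104)
step 4: θ'=2.7854 (R=-0.2000) → pose (2.3124, -4.8358, 2.7854)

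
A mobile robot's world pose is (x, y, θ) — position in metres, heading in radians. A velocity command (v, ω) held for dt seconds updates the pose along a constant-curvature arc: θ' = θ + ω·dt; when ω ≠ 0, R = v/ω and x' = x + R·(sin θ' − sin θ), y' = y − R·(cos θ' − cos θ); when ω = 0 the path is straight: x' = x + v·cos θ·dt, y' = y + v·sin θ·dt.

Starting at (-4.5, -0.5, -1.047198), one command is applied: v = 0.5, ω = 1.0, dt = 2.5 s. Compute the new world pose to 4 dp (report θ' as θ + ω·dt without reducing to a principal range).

θ' = -1.0472 + 1.0·2.5 = 1.4528
R = v/ω = 0.5/1.0 = 0.5000
x' = -4.5 + 0.5000·(sin 1.4528 − sin -1.0472) = -3.5705
y' = -0.5 − 0.5000·(cos 1.4528 − cos -1.0472) = -0.3089

(-3.5705, -0.3089, 1.4528)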